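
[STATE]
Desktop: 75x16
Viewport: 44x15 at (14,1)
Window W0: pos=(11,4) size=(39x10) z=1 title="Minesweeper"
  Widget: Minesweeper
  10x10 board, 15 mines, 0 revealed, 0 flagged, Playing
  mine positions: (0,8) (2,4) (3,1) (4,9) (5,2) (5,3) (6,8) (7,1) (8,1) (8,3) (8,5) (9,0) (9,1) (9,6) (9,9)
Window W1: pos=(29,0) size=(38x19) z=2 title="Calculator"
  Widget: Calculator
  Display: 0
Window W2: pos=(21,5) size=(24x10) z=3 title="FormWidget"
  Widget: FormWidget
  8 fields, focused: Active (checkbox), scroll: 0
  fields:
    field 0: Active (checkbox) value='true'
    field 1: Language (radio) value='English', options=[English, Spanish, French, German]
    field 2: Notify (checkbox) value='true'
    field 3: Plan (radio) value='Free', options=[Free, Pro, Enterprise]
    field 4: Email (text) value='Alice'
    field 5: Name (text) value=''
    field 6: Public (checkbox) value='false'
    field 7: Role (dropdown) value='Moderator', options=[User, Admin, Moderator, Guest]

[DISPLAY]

               ┃ Calculator                 
               ┠────────────────────────────
               ┃                            
━━━━━━━━━━━━━━━┃┌───┬───┬───┬───┐           
ineswee┏━━━━━━━━━━━━━━━━━━━━━━┓ │           
───────┃ FormWidget           ┃─┤           
■■■■■■■┠──────────────────────┨ │           
■■■■■■■┃> Active:     [x]     ┃─┤           
■■■■■■■┃  Language:   (●) Engl┃ │           
■■■■■■■┃  Notify:     [x]     ┃─┤           
■■■■■■■┃  Plan:       (●) Free┃ │           
■■■■■■■┃  Email:      [Alice ]┃─┤           
━━━━━━━┃  Name:       [      ]┃+│           
       ┗━━━━━━━━━━━━━━━━━━━━━━┛─┘           
               ┃                            


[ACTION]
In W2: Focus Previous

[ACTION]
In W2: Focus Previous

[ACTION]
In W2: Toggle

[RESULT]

               ┃ Calculator                 
               ┠────────────────────────────
               ┃                            
━━━━━━━━━━━━━━━┃┌───┬───┬───┬───┐           
ineswee┏━━━━━━━━━━━━━━━━━━━━━━┓ │           
───────┃ FormWidget           ┃─┤           
■■■■■■■┠──────────────────────┨ │           
■■■■■■■┃  Active:     [x]     ┃─┤           
■■■■■■■┃  Language:   (●) Engl┃ │           
■■■■■■■┃  Notify:     [x]     ┃─┤           
■■■■■■■┃  Plan:       (●) Free┃ │           
■■■■■■■┃  Email:      [Alice ]┃─┤           
━━━━━━━┃  Name:       [      ]┃+│           
       ┗━━━━━━━━━━━━━━━━━━━━━━┛─┘           
               ┃                            


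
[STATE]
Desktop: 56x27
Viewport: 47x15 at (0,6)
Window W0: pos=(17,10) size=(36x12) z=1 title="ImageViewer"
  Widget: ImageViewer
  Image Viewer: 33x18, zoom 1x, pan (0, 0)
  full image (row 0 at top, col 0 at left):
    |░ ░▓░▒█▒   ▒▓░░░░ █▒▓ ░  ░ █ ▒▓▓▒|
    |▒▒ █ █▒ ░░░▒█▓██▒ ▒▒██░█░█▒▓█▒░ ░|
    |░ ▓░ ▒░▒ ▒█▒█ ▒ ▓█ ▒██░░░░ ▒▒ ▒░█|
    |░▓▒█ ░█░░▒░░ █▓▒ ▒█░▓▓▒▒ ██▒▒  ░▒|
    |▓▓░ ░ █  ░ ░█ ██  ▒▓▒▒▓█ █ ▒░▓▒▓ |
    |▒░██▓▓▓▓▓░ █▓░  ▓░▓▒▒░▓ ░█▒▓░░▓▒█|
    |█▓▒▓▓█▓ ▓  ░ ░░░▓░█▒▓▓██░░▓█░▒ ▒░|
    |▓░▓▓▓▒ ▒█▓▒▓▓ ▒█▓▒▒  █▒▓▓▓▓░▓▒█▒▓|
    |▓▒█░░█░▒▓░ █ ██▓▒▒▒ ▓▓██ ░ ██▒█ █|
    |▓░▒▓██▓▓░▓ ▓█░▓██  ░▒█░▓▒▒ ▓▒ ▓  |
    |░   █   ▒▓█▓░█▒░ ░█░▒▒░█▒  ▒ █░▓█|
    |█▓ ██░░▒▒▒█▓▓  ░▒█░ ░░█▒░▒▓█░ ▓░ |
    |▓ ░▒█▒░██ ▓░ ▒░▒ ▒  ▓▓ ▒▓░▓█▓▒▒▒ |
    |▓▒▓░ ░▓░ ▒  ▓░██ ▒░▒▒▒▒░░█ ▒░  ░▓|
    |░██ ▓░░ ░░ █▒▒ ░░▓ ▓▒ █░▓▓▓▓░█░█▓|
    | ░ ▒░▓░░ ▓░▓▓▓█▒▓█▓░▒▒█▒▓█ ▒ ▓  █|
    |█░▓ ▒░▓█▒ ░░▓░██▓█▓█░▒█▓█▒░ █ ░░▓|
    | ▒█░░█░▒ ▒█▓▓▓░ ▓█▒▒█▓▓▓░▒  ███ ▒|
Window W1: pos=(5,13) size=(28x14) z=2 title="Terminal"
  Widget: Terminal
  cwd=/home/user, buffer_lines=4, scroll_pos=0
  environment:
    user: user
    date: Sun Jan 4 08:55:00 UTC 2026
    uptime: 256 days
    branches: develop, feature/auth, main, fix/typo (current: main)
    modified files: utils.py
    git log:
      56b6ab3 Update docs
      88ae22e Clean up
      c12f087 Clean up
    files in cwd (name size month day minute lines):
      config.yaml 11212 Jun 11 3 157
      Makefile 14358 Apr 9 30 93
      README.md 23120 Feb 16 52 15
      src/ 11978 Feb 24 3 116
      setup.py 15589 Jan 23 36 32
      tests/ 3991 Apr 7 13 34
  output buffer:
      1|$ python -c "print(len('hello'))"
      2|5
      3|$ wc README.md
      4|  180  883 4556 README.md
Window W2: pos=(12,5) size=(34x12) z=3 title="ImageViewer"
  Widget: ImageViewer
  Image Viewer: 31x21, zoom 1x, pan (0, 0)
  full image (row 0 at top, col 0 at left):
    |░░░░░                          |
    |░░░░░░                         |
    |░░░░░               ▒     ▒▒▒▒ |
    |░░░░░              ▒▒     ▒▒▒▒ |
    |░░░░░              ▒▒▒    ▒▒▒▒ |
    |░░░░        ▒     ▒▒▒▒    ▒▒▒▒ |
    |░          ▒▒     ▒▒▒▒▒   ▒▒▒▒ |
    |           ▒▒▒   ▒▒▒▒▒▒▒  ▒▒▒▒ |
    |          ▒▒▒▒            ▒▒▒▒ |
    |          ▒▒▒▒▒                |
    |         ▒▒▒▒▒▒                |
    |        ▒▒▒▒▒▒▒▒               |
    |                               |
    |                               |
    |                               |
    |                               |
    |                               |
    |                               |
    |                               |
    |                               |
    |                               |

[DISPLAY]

            ┃ ImageViewer                    ┃ 
            ┠────────────────────────────────┨ 
            ┃░░░░░                           ┃ 
            ┃░░░░░░                          ┃ 
            ┃░░░░░               ▒     ▒▒▒▒  ┃━
            ┃░░░░░              ▒▒     ▒▒▒▒  ┃ 
            ┃░░░░░              ▒▒▒    ▒▒▒▒  ┃─
     ┏━━━━━━┃░░░░        ▒     ▒▒▒▒    ▒▒▒▒  ┃ 
     ┃ Termi┃░          ▒▒     ▒▒▒▒▒   ▒▒▒▒  ┃█
     ┠──────┃           ▒▒▒   ▒▒▒▒▒▒▒  ▒▒▒▒  ┃▒
     ┃$ pyth┗━━━━━━━━━━━━━━━━━━━━━━━━━━━━━━━━┛▒
     ┃5                         ┃█  ▒▓▒▒▓█ █ ▒░
     ┃$ wc README.md            ┃ ▓░▓▒▒░▓ ░█▒▓░
     ┃  180  883 4556 README.md ┃░▓░█▒▓▓██░░▓█░
     ┃$ █                       ┃█▓▒▒  █▒▓▓▓▓░▓


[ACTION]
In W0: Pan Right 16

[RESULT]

            ┃ ImageViewer                    ┃ 
            ┠────────────────────────────────┨ 
            ┃░░░░░                           ┃ 
            ┃░░░░░░                          ┃ 
            ┃░░░░░               ▒     ▒▒▒▒  ┃━
            ┃░░░░░              ▒▒     ▒▒▒▒  ┃ 
            ┃░░░░░              ▒▒▒    ▒▒▒▒  ┃─
     ┏━━━━━━┃░░░░        ▒     ▒▒▒▒    ▒▒▒▒  ┃ 
     ┃ Termi┃░          ▒▒     ▒▒▒▒▒   ▒▒▒▒  ┃ 
     ┠──────┃           ▒▒▒   ▒▒▒▒▒▒▒  ▒▒▒▒  ┃ 
     ┃$ pyth┗━━━━━━━━━━━━━━━━━━━━━━━━━━━━━━━━┛ 
     ┃5                         ┃▓             
     ┃$ wc README.md            ┃▒█            
     ┃  180  883 4556 README.md ┃▒░            
     ┃$ █                       ┃▒▓            


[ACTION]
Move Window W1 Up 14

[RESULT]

     ┃  180 ┃ ImageViewer                    ┃ 
     ┃$ █   ┠────────────────────────────────┨ 
     ┃      ┃░░░░░                           ┃ 
     ┃      ┃░░░░░░                          ┃ 
     ┃      ┃░░░░░               ▒     ▒▒▒▒  ┃━
     ┃      ┃░░░░░              ▒▒     ▒▒▒▒  ┃ 
     ┃      ┃░░░░░              ▒▒▒    ▒▒▒▒  ┃─
     ┗━━━━━━┃░░░░        ▒     ▒▒▒▒    ▒▒▒▒  ┃ 
            ┃░          ▒▒     ▒▒▒▒▒   ▒▒▒▒  ┃ 
            ┃           ▒▒▒   ▒▒▒▒▒▒▒  ▒▒▒▒  ┃ 
            ┗━━━━━━━━━━━━━━━━━━━━━━━━━━━━━━━━┛ 
                 ┃  ▒▓▒▒▓█ █ ▒░▓▒▓             
                 ┃▓░▓▒▒░▓ ░█▒▓░░▓▒█            
                 ┃▓░█▒▓▓██░░▓█░▒ ▒░            
                 ┃▓▒▒  █▒▓▓▓▓░▓▒█▒▓            


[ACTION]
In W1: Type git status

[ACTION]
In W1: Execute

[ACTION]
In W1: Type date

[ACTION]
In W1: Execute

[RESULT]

     ┃On bra┃ ImageViewer                    ┃ 
     ┃Change┠────────────────────────────────┨ 
     ┃      ┃░░░░░                           ┃ 
     ┃      ┃░░░░░░                          ┃ 
     ┃$ date┃░░░░░               ▒     ▒▒▒▒  ┃━
     ┃Sun Ja┃░░░░░              ▒▒     ▒▒▒▒  ┃ 
     ┃$ █   ┃░░░░░              ▒▒▒    ▒▒▒▒  ┃─
     ┗━━━━━━┃░░░░        ▒     ▒▒▒▒    ▒▒▒▒  ┃ 
            ┃░          ▒▒     ▒▒▒▒▒   ▒▒▒▒  ┃ 
            ┃           ▒▒▒   ▒▒▒▒▒▒▒  ▒▒▒▒  ┃ 
            ┗━━━━━━━━━━━━━━━━━━━━━━━━━━━━━━━━┛ 
                 ┃  ▒▓▒▒▓█ █ ▒░▓▒▓             
                 ┃▓░▓▒▒░▓ ░█▒▓░░▓▒█            
                 ┃▓░█▒▓▓██░░▓█░▒ ▒░            
                 ┃▓▒▒  █▒▓▓▓▓░▓▒█▒▓            


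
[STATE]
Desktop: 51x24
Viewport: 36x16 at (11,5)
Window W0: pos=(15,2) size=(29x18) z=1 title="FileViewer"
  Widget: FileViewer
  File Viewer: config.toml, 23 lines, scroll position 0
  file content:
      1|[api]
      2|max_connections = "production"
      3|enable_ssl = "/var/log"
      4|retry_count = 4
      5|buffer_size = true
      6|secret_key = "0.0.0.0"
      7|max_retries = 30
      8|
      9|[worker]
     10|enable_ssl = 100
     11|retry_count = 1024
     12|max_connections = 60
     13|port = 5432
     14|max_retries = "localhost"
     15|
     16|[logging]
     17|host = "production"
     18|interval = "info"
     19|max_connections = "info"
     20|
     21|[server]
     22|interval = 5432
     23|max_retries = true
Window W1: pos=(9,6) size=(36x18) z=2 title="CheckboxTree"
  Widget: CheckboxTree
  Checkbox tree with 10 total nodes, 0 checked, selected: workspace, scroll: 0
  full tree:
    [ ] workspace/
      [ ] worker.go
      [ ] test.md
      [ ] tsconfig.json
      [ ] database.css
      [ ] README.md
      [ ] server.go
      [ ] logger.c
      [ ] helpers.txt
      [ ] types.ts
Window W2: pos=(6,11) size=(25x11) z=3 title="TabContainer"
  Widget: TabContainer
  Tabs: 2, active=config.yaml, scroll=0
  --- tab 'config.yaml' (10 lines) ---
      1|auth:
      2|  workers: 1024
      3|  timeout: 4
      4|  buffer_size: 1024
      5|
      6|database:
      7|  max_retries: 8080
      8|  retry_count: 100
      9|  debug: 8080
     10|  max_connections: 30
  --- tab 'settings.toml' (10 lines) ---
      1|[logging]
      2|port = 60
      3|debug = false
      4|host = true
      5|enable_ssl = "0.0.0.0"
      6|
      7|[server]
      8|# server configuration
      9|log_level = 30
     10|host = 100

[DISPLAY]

    ┃[api]                     ▲┃   
━━━━━━━━━━━━━━━━━━━━━━━━━━━━━━━━━┓  
CheckboxTree                     ┃  
─────────────────────────────────┨  
[ ] workspace/                   ┃  
  [ ] worker.go                  ┃  
━━━━━━━━━━━━━━━━━━━┓             ┃  
Container          ┃             ┃  
───────────────────┨             ┃  
fig.yaml]│ settings┃             ┃  
───────────────────┃             ┃  
:                  ┃             ┃  
rkers: 1024        ┃             ┃  
meout: 4           ┃             ┃  
ffer_size: 1024    ┃             ┃  
                   ┃             ┃  


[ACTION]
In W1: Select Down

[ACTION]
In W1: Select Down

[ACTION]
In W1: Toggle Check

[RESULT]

    ┃[api]                     ▲┃   
━━━━━━━━━━━━━━━━━━━━━━━━━━━━━━━━━┓  
CheckboxTree                     ┃  
─────────────────────────────────┨  
[-] workspace/                   ┃  
  [ ] worker.go                  ┃  
━━━━━━━━━━━━━━━━━━━┓             ┃  
Container          ┃             ┃  
───────────────────┨             ┃  
fig.yaml]│ settings┃             ┃  
───────────────────┃             ┃  
:                  ┃             ┃  
rkers: 1024        ┃             ┃  
meout: 4           ┃             ┃  
ffer_size: 1024    ┃             ┃  
                   ┃             ┃  


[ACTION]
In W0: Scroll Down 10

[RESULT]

    ┃enable_ssl = 100          ▲┃   
━━━━━━━━━━━━━━━━━━━━━━━━━━━━━━━━━┓  
CheckboxTree                     ┃  
─────────────────────────────────┨  
[-] workspace/                   ┃  
  [ ] worker.go                  ┃  
━━━━━━━━━━━━━━━━━━━┓             ┃  
Container          ┃             ┃  
───────────────────┨             ┃  
fig.yaml]│ settings┃             ┃  
───────────────────┃             ┃  
:                  ┃             ┃  
rkers: 1024        ┃             ┃  
meout: 4           ┃             ┃  
ffer_size: 1024    ┃             ┃  
                   ┃             ┃  


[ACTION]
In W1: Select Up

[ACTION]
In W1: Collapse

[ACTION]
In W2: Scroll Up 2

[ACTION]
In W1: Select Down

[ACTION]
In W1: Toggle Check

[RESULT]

    ┃enable_ssl = 100          ▲┃   
━━━━━━━━━━━━━━━━━━━━━━━━━━━━━━━━━┓  
CheckboxTree                     ┃  
─────────────────────────────────┨  
[ ] workspace/                   ┃  
  [ ] worker.go                  ┃  
━━━━━━━━━━━━━━━━━━━┓             ┃  
Container          ┃             ┃  
───────────────────┨             ┃  
fig.yaml]│ settings┃             ┃  
───────────────────┃             ┃  
:                  ┃             ┃  
rkers: 1024        ┃             ┃  
meout: 4           ┃             ┃  
ffer_size: 1024    ┃             ┃  
                   ┃             ┃  


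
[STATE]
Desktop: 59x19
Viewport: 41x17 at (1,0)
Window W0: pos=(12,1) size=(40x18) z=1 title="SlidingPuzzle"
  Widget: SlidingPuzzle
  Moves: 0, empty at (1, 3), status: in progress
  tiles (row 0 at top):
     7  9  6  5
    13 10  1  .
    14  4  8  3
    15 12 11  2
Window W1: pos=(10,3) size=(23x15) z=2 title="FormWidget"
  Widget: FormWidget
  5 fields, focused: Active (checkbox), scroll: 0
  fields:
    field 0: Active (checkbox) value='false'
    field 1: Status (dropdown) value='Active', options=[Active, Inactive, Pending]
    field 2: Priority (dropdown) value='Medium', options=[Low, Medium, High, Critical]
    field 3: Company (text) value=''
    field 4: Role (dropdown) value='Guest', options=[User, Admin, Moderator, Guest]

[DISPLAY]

                                         
           ┏━━━━━━━━━━━━━━━━━━━━━━━━━━━━━
           ┃ SlidingPuzzle               
         ┏━━━━━━━━━━━━━━━━━━━━━┓─────────
         ┃ FormWidget          ┃┐        
         ┠─────────────────────┨│        
         ┃> Active:     [ ]    ┃┤        
         ┃  Status:     [Acti▼]┃│        
         ┃  Priority:   [Medi▼]┃┤        
         ┃  Company:    [     ]┃│        
         ┃  Role:       [Gues▼]┃┤        
         ┃                     ┃│        
         ┃                     ┃┘        
         ┃                     ┃         
         ┃                     ┃         
         ┃                     ┃         
         ┃                     ┃         


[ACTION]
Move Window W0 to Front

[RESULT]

                                         
           ┏━━━━━━━━━━━━━━━━━━━━━━━━━━━━━
           ┃ SlidingPuzzle               
         ┏━┠─────────────────────────────
         ┃ ┃┌────┬────┬────┬────┐        
         ┠─┃│  7 │  9 │  6 │  5 │        
         ┃>┃├────┼────┼────┼────┤        
         ┃ ┃│ 13 │ 10 │  1 │    │        
         ┃ ┃├────┼────┼────┼────┤        
         ┃ ┃│ 14 │  4 │  8 │  3 │        
         ┃ ┃├────┼────┼────┼────┤        
         ┃ ┃│ 15 │ 12 │ 11 │  2 │        
         ┃ ┃└────┴────┴────┴────┘        
         ┃ ┃Moves: 0                     
         ┃ ┃                             
         ┃ ┃                             
         ┃ ┃                             


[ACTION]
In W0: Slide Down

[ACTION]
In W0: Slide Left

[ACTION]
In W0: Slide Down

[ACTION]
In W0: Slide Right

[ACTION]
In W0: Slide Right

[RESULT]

                                         
           ┏━━━━━━━━━━━━━━━━━━━━━━━━━━━━━
           ┃ SlidingPuzzle               
         ┏━┠─────────────────────────────
         ┃ ┃┌────┬────┬────┬────┐        
         ┠─┃│  7 │    │  9 │  6 │        
         ┃>┃├────┼────┼────┼────┤        
         ┃ ┃│ 13 │ 10 │  1 │  5 │        
         ┃ ┃├────┼────┼────┼────┤        
         ┃ ┃│ 14 │  4 │  8 │  3 │        
         ┃ ┃├────┼────┼────┼────┤        
         ┃ ┃│ 15 │ 12 │ 11 │  2 │        
         ┃ ┃└────┴────┴────┴────┘        
         ┃ ┃Moves: 3                     
         ┃ ┃                             
         ┃ ┃                             
         ┃ ┃                             


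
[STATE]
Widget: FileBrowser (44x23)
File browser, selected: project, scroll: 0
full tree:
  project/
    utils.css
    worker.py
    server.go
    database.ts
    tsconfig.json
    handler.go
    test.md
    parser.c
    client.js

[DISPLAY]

> [-] project/                              
    utils.css                               
    worker.py                               
    server.go                               
    database.ts                             
    tsconfig.json                           
    handler.go                              
    test.md                                 
    parser.c                                
    client.js                               
                                            
                                            
                                            
                                            
                                            
                                            
                                            
                                            
                                            
                                            
                                            
                                            
                                            


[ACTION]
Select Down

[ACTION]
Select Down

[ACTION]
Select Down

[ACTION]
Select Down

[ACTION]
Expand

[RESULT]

  [-] project/                              
    utils.css                               
    worker.py                               
    server.go                               
  > database.ts                             
    tsconfig.json                           
    handler.go                              
    test.md                                 
    parser.c                                
    client.js                               
                                            
                                            
                                            
                                            
                                            
                                            
                                            
                                            
                                            
                                            
                                            
                                            
                                            


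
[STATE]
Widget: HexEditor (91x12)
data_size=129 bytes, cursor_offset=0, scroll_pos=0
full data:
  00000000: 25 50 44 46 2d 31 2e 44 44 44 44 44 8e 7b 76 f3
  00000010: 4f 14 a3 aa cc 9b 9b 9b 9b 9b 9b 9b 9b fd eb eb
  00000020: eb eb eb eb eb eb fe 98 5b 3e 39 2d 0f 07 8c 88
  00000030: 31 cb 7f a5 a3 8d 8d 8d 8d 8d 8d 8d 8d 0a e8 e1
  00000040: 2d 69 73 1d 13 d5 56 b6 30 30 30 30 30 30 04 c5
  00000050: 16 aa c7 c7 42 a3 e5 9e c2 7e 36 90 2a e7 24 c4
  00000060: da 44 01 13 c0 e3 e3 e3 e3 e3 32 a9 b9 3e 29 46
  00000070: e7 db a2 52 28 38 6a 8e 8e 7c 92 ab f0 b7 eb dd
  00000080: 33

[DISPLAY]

00000000  25 50 44 46 2d 31 2e 44  44 44 44 44 8e 7b 76 f3  |%PDF-1.DDDDD.{v.|             
00000010  4f 14 a3 aa cc 9b 9b 9b  9b 9b 9b 9b 9b fd eb eb  |O...............|             
00000020  eb eb eb eb eb eb fe 98  5b 3e 39 2d 0f 07 8c 88  |........[>9-....|             
00000030  31 cb 7f a5 a3 8d 8d 8d  8d 8d 8d 8d 8d 0a e8 e1  |1...............|             
00000040  2d 69 73 1d 13 d5 56 b6  30 30 30 30 30 30 04 c5  |-is...V.000000..|             
00000050  16 aa c7 c7 42 a3 e5 9e  c2 7e 36 90 2a e7 24 c4  |....B....~6.*.$.|             
00000060  da 44 01 13 c0 e3 e3 e3  e3 e3 32 a9 b9 3e 29 46  |.D........2..>)F|             
00000070  e7 db a2 52 28 38 6a 8e  8e 7c 92 ab f0 b7 eb dd  |...R(8j..|......|             
00000080  33                                                |3               |             
                                                                                           
                                                                                           
                                                                                           


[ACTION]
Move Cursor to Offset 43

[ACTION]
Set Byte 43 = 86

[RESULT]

00000000  25 50 44 46 2d 31 2e 44  44 44 44 44 8e 7b 76 f3  |%PDF-1.DDDDD.{v.|             
00000010  4f 14 a3 aa cc 9b 9b 9b  9b 9b 9b 9b 9b fd eb eb  |O...............|             
00000020  eb eb eb eb eb eb fe 98  5b 3e 39 86 0f 07 8c 88  |........[>9.....|             
00000030  31 cb 7f a5 a3 8d 8d 8d  8d 8d 8d 8d 8d 0a e8 e1  |1...............|             
00000040  2d 69 73 1d 13 d5 56 b6  30 30 30 30 30 30 04 c5  |-is...V.000000..|             
00000050  16 aa c7 c7 42 a3 e5 9e  c2 7e 36 90 2a e7 24 c4  |....B....~6.*.$.|             
00000060  da 44 01 13 c0 e3 e3 e3  e3 e3 32 a9 b9 3e 29 46  |.D........2..>)F|             
00000070  e7 db a2 52 28 38 6a 8e  8e 7c 92 ab f0 b7 eb dd  |...R(8j..|......|             
00000080  33                                                |3               |             
                                                                                           
                                                                                           
                                                                                           


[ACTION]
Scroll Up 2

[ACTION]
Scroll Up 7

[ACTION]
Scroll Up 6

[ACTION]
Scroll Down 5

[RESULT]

00000050  16 aa c7 c7 42 a3 e5 9e  c2 7e 36 90 2a e7 24 c4  |....B....~6.*.$.|             
00000060  da 44 01 13 c0 e3 e3 e3  e3 e3 32 a9 b9 3e 29 46  |.D........2..>)F|             
00000070  e7 db a2 52 28 38 6a 8e  8e 7c 92 ab f0 b7 eb dd  |...R(8j..|......|             
00000080  33                                                |3               |             
                                                                                           
                                                                                           
                                                                                           
                                                                                           
                                                                                           
                                                                                           
                                                                                           
                                                                                           


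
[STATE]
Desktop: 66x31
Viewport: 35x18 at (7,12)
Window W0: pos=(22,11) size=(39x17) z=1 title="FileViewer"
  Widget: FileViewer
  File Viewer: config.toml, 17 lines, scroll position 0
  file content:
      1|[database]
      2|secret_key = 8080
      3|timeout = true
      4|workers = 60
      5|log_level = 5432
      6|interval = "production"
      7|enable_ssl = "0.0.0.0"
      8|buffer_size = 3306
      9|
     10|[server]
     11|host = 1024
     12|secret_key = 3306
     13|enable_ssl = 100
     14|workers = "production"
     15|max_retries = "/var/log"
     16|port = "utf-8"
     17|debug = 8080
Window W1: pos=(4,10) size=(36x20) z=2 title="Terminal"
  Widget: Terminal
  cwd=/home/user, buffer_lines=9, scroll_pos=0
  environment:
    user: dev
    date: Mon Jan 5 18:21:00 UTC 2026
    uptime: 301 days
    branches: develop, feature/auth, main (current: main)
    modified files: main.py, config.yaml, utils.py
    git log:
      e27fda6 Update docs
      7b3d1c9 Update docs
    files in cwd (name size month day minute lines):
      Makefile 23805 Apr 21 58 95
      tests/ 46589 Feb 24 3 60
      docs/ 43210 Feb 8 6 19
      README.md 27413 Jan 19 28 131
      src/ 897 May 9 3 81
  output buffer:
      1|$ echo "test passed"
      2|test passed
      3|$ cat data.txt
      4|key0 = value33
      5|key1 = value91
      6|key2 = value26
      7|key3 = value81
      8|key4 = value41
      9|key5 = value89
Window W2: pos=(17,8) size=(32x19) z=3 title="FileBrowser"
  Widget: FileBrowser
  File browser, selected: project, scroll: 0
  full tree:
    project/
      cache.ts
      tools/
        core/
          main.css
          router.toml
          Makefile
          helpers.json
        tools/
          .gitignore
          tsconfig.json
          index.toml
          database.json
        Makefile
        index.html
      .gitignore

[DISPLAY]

──────────┃    cache.ts            
echo "test┃    [+] tools/          
st passed ┃    .gitignore          
cat data.t┃                        
y0 = value┃                        
y1 = value┃                        
y2 = value┃                        
y3 = value┃                        
y4 = value┃                        
y5 = value┃                        
█         ┃                        
          ┃                        
          ┃                        
          ┃                        
          ┗━━━━━━━━━━━━━━━━━━━━━━━━
                                ┃━━
                                ┃  
━━━━━━━━━━━━━━━━━━━━━━━━━━━━━━━━┛  


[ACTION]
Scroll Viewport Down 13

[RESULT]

echo "test┃    [+] tools/          
st passed ┃    .gitignore          
cat data.t┃                        
y0 = value┃                        
y1 = value┃                        
y2 = value┃                        
y3 = value┃                        
y4 = value┃                        
y5 = value┃                        
█         ┃                        
          ┃                        
          ┃                        
          ┃                        
          ┗━━━━━━━━━━━━━━━━━━━━━━━━
                                ┃━━
                                ┃  
━━━━━━━━━━━━━━━━━━━━━━━━━━━━━━━━┛  
                                   


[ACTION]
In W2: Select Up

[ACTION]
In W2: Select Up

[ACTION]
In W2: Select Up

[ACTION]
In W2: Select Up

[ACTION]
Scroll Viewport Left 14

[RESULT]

    ┃$ echo "test┃    [+] tools/   
    ┃test passed ┃    .gitignore   
    ┃$ cat data.t┃                 
    ┃key0 = value┃                 
    ┃key1 = value┃                 
    ┃key2 = value┃                 
    ┃key3 = value┃                 
    ┃key4 = value┃                 
    ┃key5 = value┃                 
    ┃$ █         ┃                 
    ┃            ┃                 
    ┃            ┃                 
    ┃            ┃                 
    ┃            ┗━━━━━━━━━━━━━━━━━
    ┃                              
    ┃                              
    ┗━━━━━━━━━━━━━━━━━━━━━━━━━━━━━━
                                   


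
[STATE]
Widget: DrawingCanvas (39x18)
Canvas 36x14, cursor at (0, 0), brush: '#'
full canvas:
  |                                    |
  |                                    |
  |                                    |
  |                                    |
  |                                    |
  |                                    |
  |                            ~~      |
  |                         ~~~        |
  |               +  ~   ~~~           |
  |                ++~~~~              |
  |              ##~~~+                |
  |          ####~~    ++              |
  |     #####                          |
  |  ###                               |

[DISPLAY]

+                                      
                                       
                                       
                                       
                                       
                                       
                            ~~         
                         ~~~           
               +  ~   ~~~              
                ++~~~~                 
              ##~~~+                   
          ####~~    ++                 
     #####                             
  ###                                  
                                       
                                       
                                       
                                       


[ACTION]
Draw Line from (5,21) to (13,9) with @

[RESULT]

+                                      
                                       
                                       
                                       
                                       
                     @                 
                   @@       ~~         
                  @      ~~~           
               +@@~   ~~~              
               @++~~~~                 
             @@#~~~+                   
          ##@#~~    ++                 
     #####@@                           
  ###    @                             
                                       
                                       
                                       
                                       


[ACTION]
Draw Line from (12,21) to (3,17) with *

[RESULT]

+                                      
                                       
                                       
                 *                     
                 *                     
                  *  @                 
                  *@@       ~~         
                  @*     ~~~           
               +@@~*  ~~~              
               @++~~*~                 
             @@#~~~+*                  
          ##@#~~    +*                 
     #####@@         *                 
  ###    @                             
                                       
                                       
                                       
                                       


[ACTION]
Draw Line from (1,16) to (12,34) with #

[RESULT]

+                                      
                #                      
                 ##                    
                 * ##                  
                 *   #                 
                  *  @##               
                  *@@   ##  ~~         
                  @*     ~#~           
               +@@~*  ~~~  ##          
               @++~~*~       #         
             @@#~~~+*         ##       
          ##@#~~    +*          ##     
     #####@@         *            #    
  ###    @                             
                                       
                                       
                                       
                                       


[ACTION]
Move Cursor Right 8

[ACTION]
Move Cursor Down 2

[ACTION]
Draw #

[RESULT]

                                       
                #                      
        #        ##                    
                 * ##                  
                 *   #                 
                  *  @##               
                  *@@   ##  ~~         
                  @*     ~#~           
               +@@~*  ~~~  ##          
               @++~~*~       #         
             @@#~~~+*         ##       
          ##@#~~    +*          ##     
     #####@@         *            #    
  ###    @                             
                                       
                                       
                                       
                                       


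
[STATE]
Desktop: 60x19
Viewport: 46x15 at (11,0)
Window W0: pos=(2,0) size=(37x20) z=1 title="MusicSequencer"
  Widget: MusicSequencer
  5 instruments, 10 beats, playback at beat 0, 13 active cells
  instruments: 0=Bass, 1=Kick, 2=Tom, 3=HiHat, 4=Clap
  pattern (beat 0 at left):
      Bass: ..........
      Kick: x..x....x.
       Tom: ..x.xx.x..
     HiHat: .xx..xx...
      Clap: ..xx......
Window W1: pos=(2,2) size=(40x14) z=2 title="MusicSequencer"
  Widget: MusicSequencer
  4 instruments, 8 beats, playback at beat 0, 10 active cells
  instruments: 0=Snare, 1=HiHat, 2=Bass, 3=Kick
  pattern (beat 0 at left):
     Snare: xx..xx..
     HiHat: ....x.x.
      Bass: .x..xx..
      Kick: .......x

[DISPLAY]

━━━━━━━━━━━━━━━━━━━━━━━━━━━┓                  
quencer                    ┃                  
━━━━━━━━━━━━━━━━━━━━━━━━━━━━━━┓               
quencer                       ┃               
──────────────────────────────┨               
234567                        ┃               
··██··                        ┃               
··█·█·                        ┃               
··██··                        ┃               
·····█                        ┃               
                              ┃               
                              ┃               
                              ┃               
                              ┃               
                              ┃               


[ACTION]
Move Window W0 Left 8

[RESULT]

━━━━━━━━━━━━━━━━━━━━━━━━━┓                    
encer                    ┃                    
━━━━━━━━━━━━━━━━━━━━━━━━━━━━━━┓               
quencer                       ┃               
──────────────────────────────┨               
234567                        ┃               
··██··                        ┃               
··█·█·                        ┃               
··██··                        ┃               
·····█                        ┃               
                              ┃               
                              ┃               
                              ┃               
                              ┃               
                              ┃               


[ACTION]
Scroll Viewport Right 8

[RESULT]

━━━━━━━━━━━━━━━━━━━━━━┓                       
er                    ┃                       
━━━━━━━━━━━━━━━━━━━━━━━━━━━┓                  
ncer                       ┃                  
───────────────────────────┨                  
567                        ┃                  
█··                        ┃                  
·█·                        ┃                  
█··                        ┃                  
··█                        ┃                  
                           ┃                  
                           ┃                  
                           ┃                  
                           ┃                  
                           ┃                  


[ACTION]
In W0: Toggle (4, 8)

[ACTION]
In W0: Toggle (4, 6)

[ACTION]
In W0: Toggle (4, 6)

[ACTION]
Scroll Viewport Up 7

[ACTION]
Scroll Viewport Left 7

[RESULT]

━━━━━━━━━━━━━━━━━━━━━━━━━━━━━┓                
Sequencer                    ┃                
━━━━━━━━━━━━━━━━━━━━━━━━━━━━━━━━━━┓           
icSequencer                       ┃           
──────────────────────────────────┨           
  ▼1234567                        ┃           
re██··██··                        ┃           
at····█·█·                        ┃           
ss·█··██··                        ┃           
ck·······█                        ┃           
                                  ┃           
                                  ┃           
                                  ┃           
                                  ┃           
                                  ┃           
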